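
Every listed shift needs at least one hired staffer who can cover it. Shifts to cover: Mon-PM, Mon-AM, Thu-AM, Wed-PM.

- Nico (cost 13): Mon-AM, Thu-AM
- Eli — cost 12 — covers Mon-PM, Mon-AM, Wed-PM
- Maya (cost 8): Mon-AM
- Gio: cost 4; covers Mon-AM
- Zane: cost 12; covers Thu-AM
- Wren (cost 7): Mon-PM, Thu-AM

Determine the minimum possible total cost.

The greedy cost-per-new-shift heuristic would pick Wren, Gio, and Eli for 23, but a cheaper cover exists.
Choose Eli and Wren: together they cover Mon-PM, Mon-AM, Thu-AM, Wed-PM — every shift.
Total cost: 12 + 7 = 19.
No cover costs less than 19.

19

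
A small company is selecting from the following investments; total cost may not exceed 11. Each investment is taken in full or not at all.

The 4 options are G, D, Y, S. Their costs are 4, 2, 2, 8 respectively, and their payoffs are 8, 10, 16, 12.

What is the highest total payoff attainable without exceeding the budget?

34

Y + S: cost 2 + 8 = 10 ≤ 11, payoff 16 + 12 = 28.
G + D + Y: cost 4 + 2 + 2 = 8 ≤ 11, payoff 8 + 10 + 16 = 34.
D + Y: cost 2 + 2 = 4 ≤ 11, payoff 10 + 16 = 26.
Best is G, D, and Y with total payoff 34.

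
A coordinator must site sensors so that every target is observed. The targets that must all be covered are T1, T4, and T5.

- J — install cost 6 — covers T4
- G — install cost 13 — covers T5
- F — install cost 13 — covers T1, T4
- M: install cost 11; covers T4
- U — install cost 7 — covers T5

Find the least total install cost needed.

This is a weighted set-cover instance.
The greedy cost-per-new-target heuristic would pick J, U, and F for 26, but a cheaper cover exists.
Choose F and U: together they cover T1, T4, T5 — every target.
Total install cost: 13 + 7 = 20.
No cover costs less than 20.

20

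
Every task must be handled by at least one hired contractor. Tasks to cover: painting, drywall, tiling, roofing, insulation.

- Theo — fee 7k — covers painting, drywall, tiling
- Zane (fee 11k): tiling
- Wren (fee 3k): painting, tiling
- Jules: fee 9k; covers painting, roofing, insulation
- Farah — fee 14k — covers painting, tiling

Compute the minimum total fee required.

The greedy cost-per-new-task heuristic would pick Wren, Jules, and Theo for 19, but a cheaper cover exists.
Choose Theo and Jules: together they cover painting, drywall, tiling, roofing, insulation — every task.
Total fee: 7 + 9 = 16.
No cover costs less than 16.

16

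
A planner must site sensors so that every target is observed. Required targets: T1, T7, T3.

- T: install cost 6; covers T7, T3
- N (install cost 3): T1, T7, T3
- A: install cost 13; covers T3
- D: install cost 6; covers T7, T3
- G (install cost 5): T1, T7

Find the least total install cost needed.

3

N alone covers T1, T7, T3 — every target.
Total install cost: 3.
No cover costs less than 3.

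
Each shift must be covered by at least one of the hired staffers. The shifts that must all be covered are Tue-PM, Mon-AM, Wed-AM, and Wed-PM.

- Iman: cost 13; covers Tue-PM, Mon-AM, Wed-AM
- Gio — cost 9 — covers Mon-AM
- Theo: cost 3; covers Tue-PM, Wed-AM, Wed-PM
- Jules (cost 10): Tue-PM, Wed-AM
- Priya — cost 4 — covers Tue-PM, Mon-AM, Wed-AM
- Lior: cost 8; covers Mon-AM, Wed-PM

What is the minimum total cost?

7

This is a weighted set-cover instance.
Choose Theo and Priya: together they cover Tue-PM, Mon-AM, Wed-AM, Wed-PM — every shift.
Total cost: 3 + 4 = 7.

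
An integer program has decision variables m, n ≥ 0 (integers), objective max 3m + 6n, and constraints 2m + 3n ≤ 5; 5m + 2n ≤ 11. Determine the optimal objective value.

Relaxing integrality, the LP optimum is 10.00 at (m,n) = (0, 1.67), which is not an integer point.
(m,n)=(1,1): 2·1+3·1=5≤5, 5·1+2·1=7≤11, objective 9.
(m,n)=(0,1): 2·0+3·1=3≤5, 5·0+2·1=2≤11, objective 6.
(m,n)=(2,0): 2·2+3·0=4≤5, 5·2+2·0=10≤11, objective 6.
(m,n)=(1,0): 2·1+3·0=2≤5, 5·1+2·0=5≤11, objective 3.
No feasible integer point exceeds 9.

9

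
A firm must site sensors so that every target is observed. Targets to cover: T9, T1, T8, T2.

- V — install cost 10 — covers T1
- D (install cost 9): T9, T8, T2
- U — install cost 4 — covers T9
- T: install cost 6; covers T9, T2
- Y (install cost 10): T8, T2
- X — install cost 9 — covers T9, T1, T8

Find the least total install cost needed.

15

This is a weighted set-cover instance.
Choose T and X: together they cover T9, T1, T8, T2 — every target.
Total install cost: 6 + 9 = 15.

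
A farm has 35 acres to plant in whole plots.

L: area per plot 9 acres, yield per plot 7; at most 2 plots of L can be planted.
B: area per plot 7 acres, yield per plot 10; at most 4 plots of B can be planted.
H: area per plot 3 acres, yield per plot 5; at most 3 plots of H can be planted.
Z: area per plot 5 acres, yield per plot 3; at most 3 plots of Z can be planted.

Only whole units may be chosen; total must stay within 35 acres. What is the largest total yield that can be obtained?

50

3×B, 3×H, and 1×Z: area 35 ≤ 35, yield 3·10 + 3·5 + 1·3 = 48.
4×B and 2×H: area 34 ≤ 35, yield 4·10 + 2·5 = 50.
Best is 50.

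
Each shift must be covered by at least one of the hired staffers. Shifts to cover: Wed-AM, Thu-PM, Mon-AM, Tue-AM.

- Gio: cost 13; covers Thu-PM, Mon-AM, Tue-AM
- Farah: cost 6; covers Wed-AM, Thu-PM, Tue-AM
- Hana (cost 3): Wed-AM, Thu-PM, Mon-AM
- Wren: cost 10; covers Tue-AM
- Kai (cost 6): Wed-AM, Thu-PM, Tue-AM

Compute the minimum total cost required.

9

Choose Farah and Hana: together they cover Wed-AM, Thu-PM, Mon-AM, Tue-AM — every shift.
Total cost: 6 + 3 = 9.
No cover costs less than 9.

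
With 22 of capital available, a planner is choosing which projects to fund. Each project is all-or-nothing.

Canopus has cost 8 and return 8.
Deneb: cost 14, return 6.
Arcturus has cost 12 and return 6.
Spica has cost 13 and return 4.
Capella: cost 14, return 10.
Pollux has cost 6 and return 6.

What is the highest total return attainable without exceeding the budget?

Allowing fractional choices, the relaxed optimum would be about 19.7, but projects are indivisible.
Capella + Pollux: cost 14 + 6 = 20 ≤ 22, return 10 + 6 = 16.
Canopus + Capella: cost 8 + 14 = 22 ≤ 22, return 8 + 10 = 18.
Best is Canopus and Capella with total return 18.

18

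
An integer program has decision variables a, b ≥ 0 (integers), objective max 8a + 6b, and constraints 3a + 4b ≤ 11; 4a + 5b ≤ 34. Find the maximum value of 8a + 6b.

Relaxing integrality, the LP optimum is 29.33 at (a,b) = (3.67, 0), which is not an integer point.
(a,b)=(3,0): 3·3+4·0=9≤11, 4·3+5·0=12≤34, objective 24.
(a,b)=(2,1): 3·2+4·1=10≤11, 4·2+5·1=13≤34, objective 22.
(a,b)=(2,0): 3·2+4·0=6≤11, 4·2+5·0=8≤34, objective 16.
No feasible integer point exceeds 24.

24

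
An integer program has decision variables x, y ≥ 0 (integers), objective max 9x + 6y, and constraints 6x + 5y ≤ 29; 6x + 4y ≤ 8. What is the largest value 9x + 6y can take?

(x,y)=(0,2) is feasible, giving 12.
(x,y)=(0,1) is feasible, giving 6.
Maximum is 12 at (x,y)=(0,2).

12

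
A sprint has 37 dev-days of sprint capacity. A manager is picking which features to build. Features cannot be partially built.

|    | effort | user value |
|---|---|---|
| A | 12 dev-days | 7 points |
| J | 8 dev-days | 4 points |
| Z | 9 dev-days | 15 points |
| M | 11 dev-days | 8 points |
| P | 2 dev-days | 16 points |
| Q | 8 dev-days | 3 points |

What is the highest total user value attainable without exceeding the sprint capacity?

46

J + Z + M + P: effort 8 + 9 + 11 + 2 = 30 ≤ 37, user value 4 + 15 + 8 + 16 = 43.
A + Z + M + P: effort 12 + 9 + 11 + 2 = 34 ≤ 37, user value 7 + 15 + 8 + 16 = 46.
Best is A, Z, M, and P with total user value 46.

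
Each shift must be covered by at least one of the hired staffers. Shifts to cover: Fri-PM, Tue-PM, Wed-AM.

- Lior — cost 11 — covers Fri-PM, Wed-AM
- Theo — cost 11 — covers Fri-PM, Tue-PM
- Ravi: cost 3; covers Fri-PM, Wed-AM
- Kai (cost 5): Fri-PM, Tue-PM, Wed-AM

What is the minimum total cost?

Kai alone covers Fri-PM, Tue-PM, Wed-AM — every shift.
Total cost: 5.

5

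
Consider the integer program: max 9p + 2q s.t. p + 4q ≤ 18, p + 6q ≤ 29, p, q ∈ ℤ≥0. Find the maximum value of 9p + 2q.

(p,q)=(18,0) is feasible, giving 162.
(p,q)=(17,0) is feasible, giving 153.
No feasible integer point exceeds 162.

162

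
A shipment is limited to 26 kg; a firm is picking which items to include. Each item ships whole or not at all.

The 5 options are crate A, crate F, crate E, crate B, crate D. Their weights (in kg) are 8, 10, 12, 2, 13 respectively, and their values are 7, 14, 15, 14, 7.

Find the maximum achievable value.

43

Treat it as a binary knapsack problem.
Allowing fractional choices, the relaxed optimum would be about 44.8, but items are indivisible.
crate A + crate E + crate B: weight 8 + 12 + 2 = 22 ≤ 26, value 7 + 15 + 14 = 36.
crate F + crate E + crate B: weight 10 + 12 + 2 = 24 ≤ 26, value 14 + 15 + 14 = 43.
crate A + crate F + crate B: weight 8 + 10 + 2 = 20 ≤ 26, value 7 + 14 + 14 = 35.
Best is crate F, crate E, and crate B with total value 43.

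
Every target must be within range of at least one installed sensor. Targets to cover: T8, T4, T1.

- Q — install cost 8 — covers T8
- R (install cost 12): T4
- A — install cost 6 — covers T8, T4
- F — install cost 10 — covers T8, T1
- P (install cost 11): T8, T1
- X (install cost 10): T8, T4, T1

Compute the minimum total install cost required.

This is an integer covering problem.
The greedy cost-per-new-target heuristic would pick A and F for 16, but a cheaper cover exists.
X alone covers T8, T4, T1 — every target.
Total install cost: 10.
No cover costs less than 10.

10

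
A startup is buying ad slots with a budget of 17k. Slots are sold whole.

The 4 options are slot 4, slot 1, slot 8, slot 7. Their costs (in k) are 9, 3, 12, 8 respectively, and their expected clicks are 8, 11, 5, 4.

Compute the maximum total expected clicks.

Allowing fractional choices, the relaxed optimum would be about 21.5, but ad slots are indivisible.
slot 1 + slot 7: cost 3 + 8 = 11 ≤ 17, expected clicks 11 + 4 = 15.
slot 1 + slot 8: cost 3 + 12 = 15 ≤ 17, expected clicks 11 + 5 = 16.
slot 4 + slot 1: cost 9 + 3 = 12 ≤ 17, expected clicks 8 + 11 = 19.
Best is slot 4 and slot 1 with total expected clicks 19.

19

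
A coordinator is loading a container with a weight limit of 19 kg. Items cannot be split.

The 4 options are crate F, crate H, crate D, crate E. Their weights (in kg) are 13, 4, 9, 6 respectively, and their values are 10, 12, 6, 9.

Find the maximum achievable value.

27

Treat it as a binary knapsack problem.
crate H + crate E: weight 4 + 6 = 10 ≤ 19, value 12 + 9 = 21.
crate H + crate D + crate E: weight 4 + 9 + 6 = 19 ≤ 19, value 12 + 6 + 9 = 27.
crate F + crate H: weight 13 + 4 = 17 ≤ 19, value 10 + 12 = 22.
Best is crate H, crate D, and crate E with total value 27.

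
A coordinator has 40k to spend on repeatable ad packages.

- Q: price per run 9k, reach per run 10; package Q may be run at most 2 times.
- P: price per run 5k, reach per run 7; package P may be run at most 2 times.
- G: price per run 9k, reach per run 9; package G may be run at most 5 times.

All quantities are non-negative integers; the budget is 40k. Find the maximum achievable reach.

Take 2×Q, 2×P, and 1×G: price 37 ≤ 40, reach 2·10 + 2·7 + 1·9 = 43.
P has the best ratio (7/5) and is taken to its limit of 2; remaining capacity is filled optimally with the others.

43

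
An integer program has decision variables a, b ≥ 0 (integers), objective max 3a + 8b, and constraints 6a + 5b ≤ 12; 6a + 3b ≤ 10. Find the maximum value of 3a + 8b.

16

The continuous relaxation peaks at (0, 2.4) with value 19.20; rounding to a feasible lattice point costs some objective.
(a,b)=(0,2): 6·0+5·2=10≤12, 6·0+3·2=6≤10, objective 16.
(a,b)=(1,1): 6·1+5·1=11≤12, 6·1+3·1=9≤10, objective 11.
Maximum is 16 at (a,b)=(0,2).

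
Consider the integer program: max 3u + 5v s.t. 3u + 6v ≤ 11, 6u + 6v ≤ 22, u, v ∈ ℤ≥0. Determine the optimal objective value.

9

(u,v)=(3,0): 3·3+6·0=9≤11, 6·3+6·0=18≤22, objective 9.
(u,v)=(2,0): 3·2+6·0=6≤11, 6·2+6·0=12≤22, objective 6.
No feasible integer point exceeds 9.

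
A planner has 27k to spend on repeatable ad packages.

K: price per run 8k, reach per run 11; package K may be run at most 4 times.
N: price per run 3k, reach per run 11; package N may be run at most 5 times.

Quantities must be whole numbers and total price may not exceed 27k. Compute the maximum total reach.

66

N has the best ratio (11/3); taking only N gives at most 5×11 = 55 (stopped by the supply cap of 5).
Mixing does better — 1×K and 5×N: price 23 ≤ 27, reach 1·11 + 5·11 = 66.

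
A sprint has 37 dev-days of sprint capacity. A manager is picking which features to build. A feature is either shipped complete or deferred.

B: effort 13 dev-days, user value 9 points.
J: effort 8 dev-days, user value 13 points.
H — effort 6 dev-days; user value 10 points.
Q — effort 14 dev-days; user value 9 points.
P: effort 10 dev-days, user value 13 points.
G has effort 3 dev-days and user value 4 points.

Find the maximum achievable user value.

This is a 0-1 knapsack instance.
Take B, J, H, and P: effort 13 + 8 + 6 + 10 = 37 ≤ 37, user value 9 + 13 + 10 + 13 = 45.
No other feasible combination does better.

45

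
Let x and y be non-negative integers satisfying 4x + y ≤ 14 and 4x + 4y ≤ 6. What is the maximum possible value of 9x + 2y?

The continuous relaxation peaks at (1.5, 0) with value 13.50; rounding to a feasible lattice point costs some objective.
(x,y)=(1,0): 4·1+1·0=4≤14, 4·1+4·0=4≤6, objective 9.
(x,y)=(0,1): 4·0+1·1=1≤14, 4·0+4·1=4≤6, objective 2.
(x,y)=(0,0): 4·0+1·0=0≤14, 4·0+4·0=0≤6, objective 0.
Maximum is 9 at (x,y)=(1,0).

9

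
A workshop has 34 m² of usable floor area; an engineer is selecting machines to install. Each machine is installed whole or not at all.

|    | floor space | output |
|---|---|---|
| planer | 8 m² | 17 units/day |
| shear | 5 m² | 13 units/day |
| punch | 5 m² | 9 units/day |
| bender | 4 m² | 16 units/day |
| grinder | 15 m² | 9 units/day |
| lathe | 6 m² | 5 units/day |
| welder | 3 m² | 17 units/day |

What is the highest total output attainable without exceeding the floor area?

77

This is a 0-1 knapsack instance.
Allowing fractional choices, the relaxed optimum would be about 78.8, but machines are indivisible.
planer + shear + punch + bender + lathe + welder: floor space 8 + 5 + 5 + 4 + 6 + 3 = 31 ≤ 34, output 17 + 13 + 9 + 16 + 5 + 17 = 77.
planer + shear + punch + bender + welder: floor space 8 + 5 + 5 + 4 + 3 = 25 ≤ 34, output 17 + 13 + 9 + 16 + 17 = 72.
Best is planer, shear, punch, bender, lathe, and welder with total output 77.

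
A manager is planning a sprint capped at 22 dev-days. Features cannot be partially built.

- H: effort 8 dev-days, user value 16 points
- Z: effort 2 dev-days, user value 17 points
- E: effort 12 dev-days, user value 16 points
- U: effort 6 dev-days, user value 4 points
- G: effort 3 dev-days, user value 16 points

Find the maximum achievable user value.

53

Allowing fractional choices, the relaxed optimum would be about 61.0, but features are indivisible.
H + Z + G: effort 8 + 2 + 3 = 13 ≤ 22, user value 16 + 17 + 16 = 49.
Z + E + G: effort 2 + 12 + 3 = 17 ≤ 22, user value 17 + 16 + 16 = 49.
H + Z + U + G: effort 8 + 2 + 6 + 3 = 19 ≤ 22, user value 16 + 17 + 4 + 16 = 53.
Best is H, Z, U, and G with total user value 53.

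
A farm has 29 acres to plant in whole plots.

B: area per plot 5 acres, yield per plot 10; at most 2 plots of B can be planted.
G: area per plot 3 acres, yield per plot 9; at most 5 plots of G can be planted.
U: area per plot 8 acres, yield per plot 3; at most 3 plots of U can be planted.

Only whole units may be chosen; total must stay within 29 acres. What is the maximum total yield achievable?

65

G has the best ratio (9/3); taking only G gives at most 5×9 = 45 (stopped by the supply cap of 5).
Mixing does better — 2×B and 5×G: area 25 ≤ 29, yield 2·10 + 5·9 = 65.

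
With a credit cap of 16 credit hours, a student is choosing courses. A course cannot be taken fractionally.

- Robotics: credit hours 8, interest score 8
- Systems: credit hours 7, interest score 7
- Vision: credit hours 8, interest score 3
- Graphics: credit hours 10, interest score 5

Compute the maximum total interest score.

Take Robotics and Systems: credit hours 8 + 7 = 15 ≤ 16, interest score 8 + 7 = 15.
No other feasible combination does better.

15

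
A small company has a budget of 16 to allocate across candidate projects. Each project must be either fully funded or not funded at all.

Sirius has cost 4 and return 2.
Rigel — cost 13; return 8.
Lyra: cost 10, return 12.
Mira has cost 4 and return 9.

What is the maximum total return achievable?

Take Lyra and Mira: cost 10 + 4 = 14 ≤ 16, return 12 + 9 = 21.
No other feasible combination does better.

21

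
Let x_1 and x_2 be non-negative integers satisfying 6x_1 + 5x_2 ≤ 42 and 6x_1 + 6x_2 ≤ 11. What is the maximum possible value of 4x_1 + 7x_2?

(x_1,x_2)=(0,1) is feasible, giving 7.
(x_1,x_2)=(1,0) is feasible, giving 4.
Maximum is 7 at (x_1,x_2)=(0,1).

7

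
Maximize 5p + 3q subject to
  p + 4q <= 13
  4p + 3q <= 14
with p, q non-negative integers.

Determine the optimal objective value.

16

(p,q)=(2,2) is feasible, giving 16.
(p,q)=(3,0) is feasible, giving 15.
(p,q)=(1,3) is feasible, giving 14.
The best lattice point is (2,2), giving 16.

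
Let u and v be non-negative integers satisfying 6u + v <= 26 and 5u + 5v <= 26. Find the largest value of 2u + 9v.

(u,v)=(0,5): 6·0+1·5=5≤26, 5·0+5·5=25≤26, objective 45.
(u,v)=(1,4): 6·1+1·4=10≤26, 5·1+5·4=25≤26, objective 38.
(u,v)=(0,4): 6·0+1·4=4≤26, 5·0+5·4=20≤26, objective 36.
The best lattice point is (0,5), giving 45.

45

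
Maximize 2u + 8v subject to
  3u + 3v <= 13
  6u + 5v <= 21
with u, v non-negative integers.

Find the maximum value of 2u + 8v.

32

(u,v)=(0,4): 3·0+3·4=12≤13, 6·0+5·4=20≤21, objective 32.
(u,v)=(1,3): 3·1+3·3=12≤13, 6·1+5·3=21≤21, objective 26.
Maximum is 32 at (u,v)=(0,4).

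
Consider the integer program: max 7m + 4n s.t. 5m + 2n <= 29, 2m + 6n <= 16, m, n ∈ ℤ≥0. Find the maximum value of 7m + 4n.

39

Relaxing integrality, the LP optimum is 41.62 at (m,n) = (5.46, 0.846), which is not an integer point.
(m,n)=(5,1): 5·5+2·1=27≤29, 2·5+6·1=16≤16, objective 39.
(m,n)=(5,0): 5·5+2·0=25≤29, 2·5+6·0=10≤16, objective 35.
(m,n)=(4,1): 5·4+2·1=22≤29, 2·4+6·1=14≤16, objective 32.
Maximum is 39 at (m,n)=(5,1).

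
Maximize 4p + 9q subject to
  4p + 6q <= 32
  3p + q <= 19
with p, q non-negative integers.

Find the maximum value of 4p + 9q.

Relaxing integrality, the LP optimum is 48.00 at (p,q) = (0, 5.33), which is not an integer point.
(p,q)=(0,5): 4·0+6·5=30≤32, 3·0+1·5=5≤19, objective 45.
(p,q)=(1,4): 4·1+6·4=28≤32, 3·1+1·4=7≤19, objective 40.
(p,q)=(0,4): 4·0+6·4=24≤32, 3·0+1·4=4≤19, objective 36.
Maximum is 45 at (p,q)=(0,5).

45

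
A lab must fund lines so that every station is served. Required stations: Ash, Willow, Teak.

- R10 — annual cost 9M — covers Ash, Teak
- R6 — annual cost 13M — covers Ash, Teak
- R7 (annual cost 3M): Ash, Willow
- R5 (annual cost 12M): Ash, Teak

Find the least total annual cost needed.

This is an integer covering problem.
Choose R10 and R7: together they cover Ash, Willow, Teak — every station.
Total annual cost: 9 + 3 = 12.
No cover costs less than 12.

12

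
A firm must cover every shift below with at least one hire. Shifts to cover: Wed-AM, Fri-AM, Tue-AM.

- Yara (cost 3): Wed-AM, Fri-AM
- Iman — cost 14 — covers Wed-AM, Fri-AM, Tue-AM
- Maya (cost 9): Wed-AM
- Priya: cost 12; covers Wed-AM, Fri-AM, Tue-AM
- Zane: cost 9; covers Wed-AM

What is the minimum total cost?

This is an integer covering problem.
The greedy cost-per-new-shift heuristic would pick Yara and Priya for 15, but a cheaper cover exists.
Priya alone covers Wed-AM, Fri-AM, Tue-AM — every shift.
Total cost: 12.
No cover costs less than 12.

12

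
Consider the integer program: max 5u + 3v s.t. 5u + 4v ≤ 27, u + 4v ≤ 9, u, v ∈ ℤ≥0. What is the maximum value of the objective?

25

Relaxing integrality, the LP optimum is 27.00 at (u,v) = (5.4, 0), which is not an integer point.
(u,v)=(5,0): 5·5+4·0=25≤27, 1·5+4·0=5≤9, objective 25.
(u,v)=(4,1): 5·4+4·1=24≤27, 1·4+4·1=8≤9, objective 23.
Maximum is 25 at (u,v)=(5,0).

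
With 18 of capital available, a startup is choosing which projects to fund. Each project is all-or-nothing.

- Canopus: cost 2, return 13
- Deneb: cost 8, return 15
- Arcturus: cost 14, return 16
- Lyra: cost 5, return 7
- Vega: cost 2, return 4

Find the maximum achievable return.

39

Allowing fractional choices, the relaxed optimum would be about 40.1, but projects are indivisible.
Canopus + Deneb + Lyra + Vega: cost 2 + 8 + 5 + 2 = 17 ≤ 18, return 13 + 15 + 7 + 4 = 39.
Canopus + Deneb + Lyra: cost 2 + 8 + 5 = 15 ≤ 18, return 13 + 15 + 7 = 35.
Best is Canopus, Deneb, Lyra, and Vega with total return 39.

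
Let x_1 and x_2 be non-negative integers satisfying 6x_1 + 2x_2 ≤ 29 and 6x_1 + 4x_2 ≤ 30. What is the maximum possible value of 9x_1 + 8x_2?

(x_1,x_2)=(1,6): 6·1+2·6=18≤29, 6·1+4·6=30≤30, objective 57.
(x_1,x_2)=(0,7): 6·0+2·7=14≤29, 6·0+4·7=28≤30, objective 56.
(x_1,x_2)=(1,5): 6·1+2·5=16≤29, 6·1+4·5=26≤30, objective 49.
(x_1,x_2)=(0,6): 6·0+2·6=12≤29, 6·0+4·6=24≤30, objective 48.
No feasible integer point exceeds 57.

57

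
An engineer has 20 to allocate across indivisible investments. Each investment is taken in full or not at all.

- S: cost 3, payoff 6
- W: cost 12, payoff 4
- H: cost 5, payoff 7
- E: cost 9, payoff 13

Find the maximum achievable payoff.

26

Allowing fractional choices, the relaxed optimum would be about 27.0, but investments are indivisible.
H + E: cost 5 + 9 = 14 ≤ 20, payoff 7 + 13 = 20.
S + H + E: cost 3 + 5 + 9 = 17 ≤ 20, payoff 6 + 7 + 13 = 26.
Best is S, H, and E with total payoff 26.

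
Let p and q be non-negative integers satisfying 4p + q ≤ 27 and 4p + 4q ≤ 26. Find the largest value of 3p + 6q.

36

(p,q)=(0,6) is feasible, giving 36.
(p,q)=(1,5) is feasible, giving 33.
(p,q)=(0,5) is feasible, giving 30.
No feasible integer point exceeds 36.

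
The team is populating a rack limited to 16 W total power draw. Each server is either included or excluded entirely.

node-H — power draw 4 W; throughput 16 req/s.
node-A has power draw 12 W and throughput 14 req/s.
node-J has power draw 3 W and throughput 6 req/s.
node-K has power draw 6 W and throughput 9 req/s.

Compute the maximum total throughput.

31

Allowing fractional choices, the relaxed optimum would be about 34.5, but servers are indivisible.
node-H + node-A: power draw 4 + 12 = 16 ≤ 16, throughput 16 + 14 = 30.
node-H + node-J + node-K: power draw 4 + 3 + 6 = 13 ≤ 16, throughput 16 + 6 + 9 = 31.
Best is node-H, node-J, and node-K with total throughput 31.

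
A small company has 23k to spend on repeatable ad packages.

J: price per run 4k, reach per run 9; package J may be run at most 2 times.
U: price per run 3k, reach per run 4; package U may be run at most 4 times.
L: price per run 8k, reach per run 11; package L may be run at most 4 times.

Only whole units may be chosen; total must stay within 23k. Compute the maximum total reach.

37

Take 2×J, 2×U, and 1×L: price 22 ≤ 23, reach 2·9 + 2·4 + 1·11 = 37.
J has the best ratio (9/4) and is taken to its limit of 2; remaining capacity is filled optimally with the others.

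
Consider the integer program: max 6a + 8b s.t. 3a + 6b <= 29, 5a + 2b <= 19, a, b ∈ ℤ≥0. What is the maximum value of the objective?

38

(a,b)=(1,4): 3·1+6·4=27≤29, 5·1+2·4=13≤19, objective 38.
(a,b)=(2,3): 3·2+6·3=24≤29, 5·2+2·3=16≤19, objective 36.
(a,b)=(3,2): 3·3+6·2=21≤29, 5·3+2·2=19≤19, objective 34.
No feasible integer point exceeds 38.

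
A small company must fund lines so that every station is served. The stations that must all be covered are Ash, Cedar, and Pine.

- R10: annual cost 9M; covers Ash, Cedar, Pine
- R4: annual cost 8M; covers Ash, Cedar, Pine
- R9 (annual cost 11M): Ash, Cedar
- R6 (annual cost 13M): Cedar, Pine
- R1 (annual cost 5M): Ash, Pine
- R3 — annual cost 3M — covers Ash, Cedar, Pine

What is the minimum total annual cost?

This is an integer covering problem.
R3 alone covers Ash, Cedar, Pine — every station.
Total annual cost: 3.

3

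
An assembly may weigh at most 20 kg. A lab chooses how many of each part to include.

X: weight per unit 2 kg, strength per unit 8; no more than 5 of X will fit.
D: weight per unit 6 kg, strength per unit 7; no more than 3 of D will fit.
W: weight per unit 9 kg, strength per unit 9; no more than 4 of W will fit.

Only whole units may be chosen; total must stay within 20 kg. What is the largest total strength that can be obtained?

49

This is a bounded integer knapsack.
Take 5×X and 1×W: weight 19 ≤ 20, strength 5·8 + 1·9 = 49.
X has the best ratio (8/2) and is taken to its limit of 5; remaining capacity is filled optimally with the others.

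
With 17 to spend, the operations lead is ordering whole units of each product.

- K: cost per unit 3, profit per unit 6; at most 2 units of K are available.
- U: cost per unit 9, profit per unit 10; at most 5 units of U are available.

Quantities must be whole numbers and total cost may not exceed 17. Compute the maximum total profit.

2×K and 1×U: cost 15 ≤ 17, profit 2·6 + 1·10 = 22.
1×K and 1×U: cost 12 ≤ 17, profit 1·6 + 1·10 = 16.
Best is 22.

22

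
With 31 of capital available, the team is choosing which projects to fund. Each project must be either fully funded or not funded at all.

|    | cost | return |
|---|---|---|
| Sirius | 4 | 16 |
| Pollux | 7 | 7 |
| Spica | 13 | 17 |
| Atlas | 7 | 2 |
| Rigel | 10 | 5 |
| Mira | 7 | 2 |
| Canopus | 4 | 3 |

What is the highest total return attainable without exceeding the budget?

This is an integer program with binary decision variables.
Sirius + Pollux + Spica + Atlas: cost 4 + 7 + 13 + 7 = 31 ≤ 31, return 16 + 7 + 17 + 2 = 42.
Sirius + Pollux + Spica + Canopus: cost 4 + 7 + 13 + 4 = 28 ≤ 31, return 16 + 7 + 17 + 3 = 43.
Best is Sirius, Pollux, Spica, and Canopus with total return 43.

43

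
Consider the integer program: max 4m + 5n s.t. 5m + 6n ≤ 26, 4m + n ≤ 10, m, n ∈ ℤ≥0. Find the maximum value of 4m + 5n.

(m,n)=(0,4): 5·0+6·4=24≤26, 4·0+1·4=4≤10, objective 20.
(m,n)=(1,3): 5·1+6·3=23≤26, 4·1+1·3=7≤10, objective 19.
Maximum is 20 at (m,n)=(0,4).

20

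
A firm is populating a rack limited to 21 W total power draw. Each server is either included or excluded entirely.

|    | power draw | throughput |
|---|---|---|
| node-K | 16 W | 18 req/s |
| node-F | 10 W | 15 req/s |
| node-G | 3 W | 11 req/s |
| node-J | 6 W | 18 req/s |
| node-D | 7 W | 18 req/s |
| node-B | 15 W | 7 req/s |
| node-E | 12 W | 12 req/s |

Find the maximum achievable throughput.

Treat it as a binary knapsack problem.
Allowing fractional choices, the relaxed optimum would be about 54.5, but servers are indivisible.
node-G + node-J + node-D: power draw 3 + 6 + 7 = 16 ≤ 21, throughput 11 + 18 + 18 = 47.
node-F + node-G + node-J: power draw 10 + 3 + 6 = 19 ≤ 21, throughput 15 + 11 + 18 = 44.
node-F + node-G + node-D: power draw 10 + 3 + 7 = 20 ≤ 21, throughput 15 + 11 + 18 = 44.
Best is node-G, node-J, and node-D with total throughput 47.

47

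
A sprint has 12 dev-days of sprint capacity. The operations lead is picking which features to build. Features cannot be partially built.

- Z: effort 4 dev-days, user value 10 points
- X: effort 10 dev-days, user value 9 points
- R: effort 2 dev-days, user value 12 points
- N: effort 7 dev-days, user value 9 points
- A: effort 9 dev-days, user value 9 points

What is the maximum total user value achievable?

22

R + N: effort 2 + 7 = 9 ≤ 12, user value 12 + 9 = 21.
R + A: effort 2 + 9 = 11 ≤ 12, user value 12 + 9 = 21.
Z + R: effort 4 + 2 = 6 ≤ 12, user value 10 + 12 = 22.
Best is Z and R with total user value 22.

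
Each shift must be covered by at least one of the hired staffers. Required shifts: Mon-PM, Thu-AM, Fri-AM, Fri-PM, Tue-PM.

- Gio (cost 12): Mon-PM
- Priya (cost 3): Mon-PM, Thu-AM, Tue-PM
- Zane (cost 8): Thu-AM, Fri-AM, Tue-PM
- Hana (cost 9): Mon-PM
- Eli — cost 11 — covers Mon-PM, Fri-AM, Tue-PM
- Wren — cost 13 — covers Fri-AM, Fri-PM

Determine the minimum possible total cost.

16

Choose Priya and Wren: together they cover Mon-PM, Thu-AM, Fri-AM, Fri-PM, Tue-PM — every shift.
Total cost: 3 + 13 = 16.
No cover costs less than 16.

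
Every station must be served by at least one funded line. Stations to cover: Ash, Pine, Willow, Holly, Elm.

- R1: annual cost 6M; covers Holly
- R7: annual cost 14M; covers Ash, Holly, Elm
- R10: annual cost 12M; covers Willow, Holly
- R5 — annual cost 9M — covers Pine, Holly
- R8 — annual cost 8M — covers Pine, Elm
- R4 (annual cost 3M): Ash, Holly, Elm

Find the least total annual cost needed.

23

This is a weighted set-cover instance.
Choose R10, R8, and R4: together they cover Ash, Pine, Willow, Holly, Elm — every station.
Total annual cost: 12 + 8 + 3 = 23.
No cover costs less than 23.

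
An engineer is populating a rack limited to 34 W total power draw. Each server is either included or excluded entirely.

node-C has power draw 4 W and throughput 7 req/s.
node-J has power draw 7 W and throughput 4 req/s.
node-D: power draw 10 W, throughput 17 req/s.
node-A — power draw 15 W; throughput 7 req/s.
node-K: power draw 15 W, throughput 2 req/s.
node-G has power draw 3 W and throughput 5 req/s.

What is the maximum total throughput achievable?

This is a 0-1 knapsack instance.
node-C + node-D + node-A: power draw 4 + 10 + 15 = 29 ≤ 34, throughput 7 + 17 + 7 = 31.
node-C + node-D + node-A + node-G: power draw 4 + 10 + 15 + 3 = 32 ≤ 34, throughput 7 + 17 + 7 + 5 = 36.
node-C + node-J + node-D + node-G: power draw 4 + 7 + 10 + 3 = 24 ≤ 34, throughput 7 + 4 + 17 + 5 = 33.
Best is node-C, node-D, node-A, and node-G with total throughput 36.

36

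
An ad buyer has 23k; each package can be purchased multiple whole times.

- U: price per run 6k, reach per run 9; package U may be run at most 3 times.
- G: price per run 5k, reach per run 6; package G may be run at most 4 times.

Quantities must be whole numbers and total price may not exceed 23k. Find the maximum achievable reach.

This is a bounded integer knapsack.
3×U and 1×G: price 23 ≤ 23, reach 3·9 + 1·6 = 33.
2×U and 2×G: price 22 ≤ 23, reach 2·9 + 2·6 = 30.
Best is 33.

33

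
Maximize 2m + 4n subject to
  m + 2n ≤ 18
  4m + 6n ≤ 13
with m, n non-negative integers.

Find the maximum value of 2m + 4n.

8

The continuous relaxation peaks at (0, 2.17) with value 8.67; rounding to a feasible lattice point costs some objective.
(m,n)=(0,2) is feasible, giving 8.
(m,n)=(1,1) is feasible, giving 6.
(m,n)=(0,1) is feasible, giving 4.
The best lattice point is (0,2), giving 8.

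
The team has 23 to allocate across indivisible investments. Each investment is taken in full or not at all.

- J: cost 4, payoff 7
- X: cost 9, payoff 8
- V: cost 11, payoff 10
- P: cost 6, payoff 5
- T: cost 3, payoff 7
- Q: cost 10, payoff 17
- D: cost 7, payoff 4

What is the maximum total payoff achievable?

J + X + Q: cost 4 + 9 + 10 = 23 ≤ 23, payoff 7 + 8 + 17 = 32.
X + T + Q: cost 9 + 3 + 10 = 22 ≤ 23, payoff 8 + 7 + 17 = 32.
J + P + T + Q: cost 4 + 6 + 3 + 10 = 23 ≤ 23, payoff 7 + 5 + 7 + 17 = 36.
Best is J, P, T, and Q with total payoff 36.

36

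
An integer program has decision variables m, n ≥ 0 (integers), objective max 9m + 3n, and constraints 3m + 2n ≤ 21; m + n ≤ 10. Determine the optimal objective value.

(m,n)=(7,0) is feasible, giving 63.
(m,n)=(6,1) is feasible, giving 57.
(m,n)=(6,0) is feasible, giving 54.
No feasible integer point exceeds 63.

63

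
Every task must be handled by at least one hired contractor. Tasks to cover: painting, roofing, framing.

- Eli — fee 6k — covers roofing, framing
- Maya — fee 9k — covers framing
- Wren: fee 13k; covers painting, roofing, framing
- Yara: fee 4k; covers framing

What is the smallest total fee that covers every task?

This is an integer covering problem.
The greedy cost-per-new-task heuristic would pick Eli and Wren for 19, but a cheaper cover exists.
Wren alone covers painting, roofing, framing — every task.
Total fee: 13.
No cover costs less than 13.

13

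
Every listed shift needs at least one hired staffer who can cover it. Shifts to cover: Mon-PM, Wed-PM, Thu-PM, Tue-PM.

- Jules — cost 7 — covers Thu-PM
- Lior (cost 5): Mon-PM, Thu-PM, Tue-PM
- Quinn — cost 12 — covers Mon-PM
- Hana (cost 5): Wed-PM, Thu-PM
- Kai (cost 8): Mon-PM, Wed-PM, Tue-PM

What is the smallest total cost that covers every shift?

10

Choose Lior and Hana: together they cover Mon-PM, Wed-PM, Thu-PM, Tue-PM — every shift.
Total cost: 5 + 5 = 10.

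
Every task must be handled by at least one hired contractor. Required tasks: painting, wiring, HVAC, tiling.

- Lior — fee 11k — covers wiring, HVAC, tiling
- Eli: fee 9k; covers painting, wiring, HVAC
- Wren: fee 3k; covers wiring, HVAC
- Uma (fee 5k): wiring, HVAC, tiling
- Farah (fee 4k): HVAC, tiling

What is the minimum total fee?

13

Choose Eli and Farah: together they cover painting, wiring, HVAC, tiling — every task.
Total fee: 9 + 4 = 13.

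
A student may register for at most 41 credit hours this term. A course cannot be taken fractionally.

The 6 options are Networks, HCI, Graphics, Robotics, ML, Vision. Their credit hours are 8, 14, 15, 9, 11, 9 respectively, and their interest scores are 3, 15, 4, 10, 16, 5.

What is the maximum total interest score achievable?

Allowing fractional choices, the relaxed optimum would be about 44.9, but courses are indivisible.
HCI + Graphics + ML: credit hours 14 + 15 + 11 = 40 ≤ 41, interest score 15 + 4 + 16 = 35.
HCI + Robotics + ML: credit hours 14 + 9 + 11 = 34 ≤ 41, interest score 15 + 10 + 16 = 41.
HCI + ML + Vision: credit hours 14 + 11 + 9 = 34 ≤ 41, interest score 15 + 16 + 5 = 36.
Best is HCI, Robotics, and ML with total interest score 41.

41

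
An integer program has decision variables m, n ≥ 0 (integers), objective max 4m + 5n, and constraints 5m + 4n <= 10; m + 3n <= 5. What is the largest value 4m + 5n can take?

9

(m,n)=(1,1): 5·1+4·1=9≤10, 1·1+3·1=4≤5, objective 9.
(m,n)=(2,0): 5·2+4·0=10≤10, 1·2+3·0=2≤5, objective 8.
(m,n)=(0,1): 5·0+4·1=4≤10, 1·0+3·1=3≤5, objective 5.
(m,n)=(1,0): 5·1+4·0=5≤10, 1·1+3·0=1≤5, objective 4.
The best lattice point is (1,1), giving 9.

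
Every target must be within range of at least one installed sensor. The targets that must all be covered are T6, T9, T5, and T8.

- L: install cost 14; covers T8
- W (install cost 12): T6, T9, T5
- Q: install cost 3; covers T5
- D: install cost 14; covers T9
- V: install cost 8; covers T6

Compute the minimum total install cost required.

Choose L and W: together they cover T6, T9, T5, T8 — every target.
Total install cost: 14 + 12 = 26.

26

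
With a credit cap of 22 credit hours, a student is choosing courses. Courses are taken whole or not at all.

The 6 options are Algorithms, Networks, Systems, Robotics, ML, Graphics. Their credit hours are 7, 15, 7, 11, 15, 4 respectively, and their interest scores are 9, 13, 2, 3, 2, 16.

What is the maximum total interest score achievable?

Treat it as a binary knapsack problem.
Networks + Graphics: credit hours 15 + 4 = 19 ≤ 22, interest score 13 + 16 = 29.
Algorithms + Robotics + Graphics: credit hours 7 + 11 + 4 = 22 ≤ 22, interest score 9 + 3 + 16 = 28.
Algorithms + Systems + Graphics: credit hours 7 + 7 + 4 = 18 ≤ 22, interest score 9 + 2 + 16 = 27.
Best is Networks and Graphics with total interest score 29.

29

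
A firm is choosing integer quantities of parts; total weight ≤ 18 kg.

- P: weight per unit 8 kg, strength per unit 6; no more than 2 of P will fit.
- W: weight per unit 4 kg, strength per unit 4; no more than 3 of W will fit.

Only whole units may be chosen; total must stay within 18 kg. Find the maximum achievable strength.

14

W has the best ratio (4/4); taking only W gives at most 3×4 = 12 (stopped by the supply cap of 3).
Mixing does better — 1×P and 2×W: weight 16 ≤ 18, strength 1·6 + 2·4 = 14.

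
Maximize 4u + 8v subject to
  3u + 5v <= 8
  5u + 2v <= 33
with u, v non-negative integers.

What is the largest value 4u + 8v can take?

Relaxing integrality, the LP optimum is 12.80 at (u,v) = (0, 1.6), which is not an integer point.
(u,v)=(1,1): 3·1+5·1=8≤8, 5·1+2·1=7≤33, objective 12.
(u,v)=(0,1): 3·0+5·1=5≤8, 5·0+2·1=2≤33, objective 8.
(u,v)=(2,0): 3·2+5·0=6≤8, 5·2+2·0=10≤33, objective 8.
No feasible integer point exceeds 12.

12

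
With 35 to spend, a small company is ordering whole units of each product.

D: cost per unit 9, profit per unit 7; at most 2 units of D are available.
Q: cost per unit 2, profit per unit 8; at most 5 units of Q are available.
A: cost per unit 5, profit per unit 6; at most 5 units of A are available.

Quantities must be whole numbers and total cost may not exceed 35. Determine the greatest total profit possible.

70

Take 5×Q and 5×A: cost 35 ≤ 35, profit 5·8 + 5·6 = 70.
Q has the best ratio (8/2) and is taken to its limit of 5; remaining capacity is filled optimally with the others.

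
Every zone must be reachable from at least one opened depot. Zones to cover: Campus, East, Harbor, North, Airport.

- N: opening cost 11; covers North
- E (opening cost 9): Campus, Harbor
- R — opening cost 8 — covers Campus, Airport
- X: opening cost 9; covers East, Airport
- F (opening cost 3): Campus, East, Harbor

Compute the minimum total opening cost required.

22

This is an integer covering problem.
Choose N, R, and F: together they cover Campus, East, Harbor, North, Airport — every zone.
Total opening cost: 11 + 8 + 3 = 22.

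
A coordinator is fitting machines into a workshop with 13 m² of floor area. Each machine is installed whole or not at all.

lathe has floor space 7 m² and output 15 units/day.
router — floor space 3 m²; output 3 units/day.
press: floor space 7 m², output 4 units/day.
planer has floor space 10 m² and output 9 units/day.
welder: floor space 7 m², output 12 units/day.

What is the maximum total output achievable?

18

Allowing fractional choices, the relaxed optimum would be about 25.3, but machines are indivisible.
lathe + router: floor space 7 + 3 = 10 ≤ 13, output 15 + 3 = 18.
lathe: floor space 7 ≤ 13, output 15.
router + welder: floor space 3 + 7 = 10 ≤ 13, output 3 + 12 = 15.
Best is lathe and router with total output 18.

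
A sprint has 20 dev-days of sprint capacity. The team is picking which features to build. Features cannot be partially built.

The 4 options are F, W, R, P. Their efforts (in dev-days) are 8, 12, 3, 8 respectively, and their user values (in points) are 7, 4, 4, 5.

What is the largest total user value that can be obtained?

16

F + P: effort 8 + 8 = 16 ≤ 20, user value 7 + 5 = 12.
F + R + P: effort 8 + 3 + 8 = 19 ≤ 20, user value 7 + 4 + 5 = 16.
Best is F, R, and P with total user value 16.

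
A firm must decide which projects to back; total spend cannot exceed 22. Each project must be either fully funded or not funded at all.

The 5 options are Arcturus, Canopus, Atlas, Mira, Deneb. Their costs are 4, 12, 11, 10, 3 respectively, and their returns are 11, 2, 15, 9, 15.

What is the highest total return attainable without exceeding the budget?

Take Arcturus, Atlas, and Deneb: cost 4 + 11 + 3 = 18 ≤ 22, return 11 + 15 + 15 = 41.
No other feasible combination does better.

41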